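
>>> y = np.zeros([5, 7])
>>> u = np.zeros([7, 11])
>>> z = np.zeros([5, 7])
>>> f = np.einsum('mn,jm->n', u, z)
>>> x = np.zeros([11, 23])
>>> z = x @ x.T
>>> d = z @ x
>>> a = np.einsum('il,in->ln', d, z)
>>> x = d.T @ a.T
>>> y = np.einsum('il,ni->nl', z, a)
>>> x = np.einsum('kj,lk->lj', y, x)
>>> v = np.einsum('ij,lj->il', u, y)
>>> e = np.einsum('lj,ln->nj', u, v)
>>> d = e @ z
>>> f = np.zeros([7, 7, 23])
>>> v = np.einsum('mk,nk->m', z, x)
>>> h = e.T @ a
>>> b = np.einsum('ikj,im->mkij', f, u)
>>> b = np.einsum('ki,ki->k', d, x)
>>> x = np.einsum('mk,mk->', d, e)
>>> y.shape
(23, 11)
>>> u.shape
(7, 11)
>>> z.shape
(11, 11)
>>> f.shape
(7, 7, 23)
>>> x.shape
()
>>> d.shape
(23, 11)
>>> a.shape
(23, 11)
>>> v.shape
(11,)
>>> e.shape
(23, 11)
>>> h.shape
(11, 11)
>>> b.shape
(23,)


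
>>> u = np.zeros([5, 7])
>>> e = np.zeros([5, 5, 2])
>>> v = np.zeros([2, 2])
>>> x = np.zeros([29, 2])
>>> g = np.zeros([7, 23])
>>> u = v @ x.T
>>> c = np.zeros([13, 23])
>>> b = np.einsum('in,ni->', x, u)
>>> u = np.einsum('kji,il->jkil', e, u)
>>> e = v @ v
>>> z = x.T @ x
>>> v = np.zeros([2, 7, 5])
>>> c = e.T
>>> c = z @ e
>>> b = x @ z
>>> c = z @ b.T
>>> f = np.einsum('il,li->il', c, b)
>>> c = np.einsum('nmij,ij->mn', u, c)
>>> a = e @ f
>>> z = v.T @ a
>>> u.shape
(5, 5, 2, 29)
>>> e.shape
(2, 2)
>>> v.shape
(2, 7, 5)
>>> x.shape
(29, 2)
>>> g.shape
(7, 23)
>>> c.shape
(5, 5)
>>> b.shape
(29, 2)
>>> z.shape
(5, 7, 29)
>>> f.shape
(2, 29)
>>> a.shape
(2, 29)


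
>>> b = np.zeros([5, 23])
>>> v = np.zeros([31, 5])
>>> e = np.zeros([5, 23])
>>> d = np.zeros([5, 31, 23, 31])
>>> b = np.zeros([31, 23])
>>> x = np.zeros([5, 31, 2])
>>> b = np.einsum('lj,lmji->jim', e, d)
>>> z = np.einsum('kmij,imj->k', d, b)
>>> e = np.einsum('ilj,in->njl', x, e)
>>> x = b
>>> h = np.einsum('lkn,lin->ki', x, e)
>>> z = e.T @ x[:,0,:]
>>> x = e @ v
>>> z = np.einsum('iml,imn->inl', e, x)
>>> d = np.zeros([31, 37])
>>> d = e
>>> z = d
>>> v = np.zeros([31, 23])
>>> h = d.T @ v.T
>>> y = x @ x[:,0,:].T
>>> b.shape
(23, 31, 31)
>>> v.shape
(31, 23)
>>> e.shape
(23, 2, 31)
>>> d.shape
(23, 2, 31)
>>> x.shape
(23, 2, 5)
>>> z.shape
(23, 2, 31)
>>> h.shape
(31, 2, 31)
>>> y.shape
(23, 2, 23)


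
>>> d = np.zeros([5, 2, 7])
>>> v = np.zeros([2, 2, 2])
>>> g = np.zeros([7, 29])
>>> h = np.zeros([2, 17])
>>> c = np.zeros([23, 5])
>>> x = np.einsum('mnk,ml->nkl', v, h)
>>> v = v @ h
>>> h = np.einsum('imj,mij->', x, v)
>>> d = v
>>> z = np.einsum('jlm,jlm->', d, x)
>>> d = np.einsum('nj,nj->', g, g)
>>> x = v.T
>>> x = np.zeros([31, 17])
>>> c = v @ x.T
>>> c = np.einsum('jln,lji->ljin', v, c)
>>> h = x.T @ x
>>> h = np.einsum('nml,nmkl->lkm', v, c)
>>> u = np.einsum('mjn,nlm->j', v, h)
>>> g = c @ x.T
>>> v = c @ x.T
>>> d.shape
()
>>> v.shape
(2, 2, 31, 31)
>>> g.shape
(2, 2, 31, 31)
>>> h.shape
(17, 31, 2)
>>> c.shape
(2, 2, 31, 17)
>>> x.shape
(31, 17)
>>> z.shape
()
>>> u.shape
(2,)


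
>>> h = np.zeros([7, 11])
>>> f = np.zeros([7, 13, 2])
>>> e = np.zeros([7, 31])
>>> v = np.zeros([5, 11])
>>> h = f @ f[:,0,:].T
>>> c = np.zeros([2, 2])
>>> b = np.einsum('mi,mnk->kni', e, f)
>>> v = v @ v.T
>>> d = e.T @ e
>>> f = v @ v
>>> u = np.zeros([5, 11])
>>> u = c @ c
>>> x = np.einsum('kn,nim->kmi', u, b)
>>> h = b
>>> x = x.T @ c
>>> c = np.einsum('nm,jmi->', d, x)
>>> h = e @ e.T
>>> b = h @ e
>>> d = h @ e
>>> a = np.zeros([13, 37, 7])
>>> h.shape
(7, 7)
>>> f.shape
(5, 5)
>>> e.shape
(7, 31)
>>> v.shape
(5, 5)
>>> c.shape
()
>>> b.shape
(7, 31)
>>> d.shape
(7, 31)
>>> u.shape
(2, 2)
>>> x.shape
(13, 31, 2)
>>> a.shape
(13, 37, 7)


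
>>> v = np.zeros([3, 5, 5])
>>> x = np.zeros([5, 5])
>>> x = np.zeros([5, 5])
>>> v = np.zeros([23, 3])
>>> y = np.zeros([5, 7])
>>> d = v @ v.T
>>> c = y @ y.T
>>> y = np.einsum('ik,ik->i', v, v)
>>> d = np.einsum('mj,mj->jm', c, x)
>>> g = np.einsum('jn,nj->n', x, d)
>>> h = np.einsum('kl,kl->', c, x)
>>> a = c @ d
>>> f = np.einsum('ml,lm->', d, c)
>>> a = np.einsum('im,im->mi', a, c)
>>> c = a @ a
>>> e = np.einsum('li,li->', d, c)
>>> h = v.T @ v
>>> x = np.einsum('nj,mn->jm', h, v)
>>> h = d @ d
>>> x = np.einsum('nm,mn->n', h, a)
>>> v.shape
(23, 3)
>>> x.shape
(5,)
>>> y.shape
(23,)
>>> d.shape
(5, 5)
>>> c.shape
(5, 5)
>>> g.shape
(5,)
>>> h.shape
(5, 5)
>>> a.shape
(5, 5)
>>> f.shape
()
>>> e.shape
()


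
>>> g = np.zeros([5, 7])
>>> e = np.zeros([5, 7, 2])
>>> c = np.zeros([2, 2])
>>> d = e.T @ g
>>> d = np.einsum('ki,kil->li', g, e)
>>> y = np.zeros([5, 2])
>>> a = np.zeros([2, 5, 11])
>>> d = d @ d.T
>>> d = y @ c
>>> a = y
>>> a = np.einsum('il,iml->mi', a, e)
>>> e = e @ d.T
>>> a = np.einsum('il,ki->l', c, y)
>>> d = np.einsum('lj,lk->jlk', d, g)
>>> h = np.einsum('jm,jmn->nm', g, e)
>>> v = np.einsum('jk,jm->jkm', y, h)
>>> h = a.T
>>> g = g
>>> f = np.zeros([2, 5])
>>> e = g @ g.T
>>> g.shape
(5, 7)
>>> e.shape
(5, 5)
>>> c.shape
(2, 2)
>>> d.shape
(2, 5, 7)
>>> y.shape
(5, 2)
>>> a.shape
(2,)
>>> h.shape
(2,)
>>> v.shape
(5, 2, 7)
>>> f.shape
(2, 5)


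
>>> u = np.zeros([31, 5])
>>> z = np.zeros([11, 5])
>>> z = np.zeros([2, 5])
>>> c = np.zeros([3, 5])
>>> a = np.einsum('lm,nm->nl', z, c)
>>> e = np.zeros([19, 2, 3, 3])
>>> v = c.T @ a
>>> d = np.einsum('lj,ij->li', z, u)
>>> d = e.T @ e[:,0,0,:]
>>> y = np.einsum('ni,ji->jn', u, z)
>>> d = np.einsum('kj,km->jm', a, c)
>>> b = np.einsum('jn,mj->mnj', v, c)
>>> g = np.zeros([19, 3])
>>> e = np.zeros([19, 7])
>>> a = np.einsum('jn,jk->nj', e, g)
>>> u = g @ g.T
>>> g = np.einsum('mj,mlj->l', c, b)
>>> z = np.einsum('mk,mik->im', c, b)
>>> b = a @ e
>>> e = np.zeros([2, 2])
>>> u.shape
(19, 19)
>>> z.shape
(2, 3)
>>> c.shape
(3, 5)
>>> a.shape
(7, 19)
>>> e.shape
(2, 2)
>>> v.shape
(5, 2)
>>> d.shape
(2, 5)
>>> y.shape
(2, 31)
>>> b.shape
(7, 7)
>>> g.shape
(2,)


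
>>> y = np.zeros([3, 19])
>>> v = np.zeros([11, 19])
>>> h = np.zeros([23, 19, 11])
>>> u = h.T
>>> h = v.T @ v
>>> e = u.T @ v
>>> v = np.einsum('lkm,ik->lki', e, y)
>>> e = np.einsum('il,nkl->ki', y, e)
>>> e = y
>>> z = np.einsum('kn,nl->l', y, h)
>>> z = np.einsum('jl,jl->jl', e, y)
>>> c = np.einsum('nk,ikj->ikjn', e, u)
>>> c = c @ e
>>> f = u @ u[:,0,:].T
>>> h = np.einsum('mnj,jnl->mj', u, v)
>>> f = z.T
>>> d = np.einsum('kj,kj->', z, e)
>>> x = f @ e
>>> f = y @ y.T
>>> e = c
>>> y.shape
(3, 19)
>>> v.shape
(23, 19, 3)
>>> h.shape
(11, 23)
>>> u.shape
(11, 19, 23)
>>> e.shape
(11, 19, 23, 19)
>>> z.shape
(3, 19)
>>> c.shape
(11, 19, 23, 19)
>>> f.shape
(3, 3)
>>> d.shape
()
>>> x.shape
(19, 19)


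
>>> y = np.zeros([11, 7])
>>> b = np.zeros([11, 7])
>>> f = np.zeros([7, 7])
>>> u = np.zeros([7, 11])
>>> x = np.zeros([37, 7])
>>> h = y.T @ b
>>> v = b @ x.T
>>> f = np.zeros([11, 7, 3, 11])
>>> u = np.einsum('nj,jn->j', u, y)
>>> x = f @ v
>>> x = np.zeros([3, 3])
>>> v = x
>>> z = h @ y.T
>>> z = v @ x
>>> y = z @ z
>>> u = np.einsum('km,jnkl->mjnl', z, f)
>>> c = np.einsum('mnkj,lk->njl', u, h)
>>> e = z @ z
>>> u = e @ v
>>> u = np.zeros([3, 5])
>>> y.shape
(3, 3)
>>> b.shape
(11, 7)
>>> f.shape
(11, 7, 3, 11)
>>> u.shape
(3, 5)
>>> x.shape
(3, 3)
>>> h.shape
(7, 7)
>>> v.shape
(3, 3)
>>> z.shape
(3, 3)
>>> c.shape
(11, 11, 7)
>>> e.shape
(3, 3)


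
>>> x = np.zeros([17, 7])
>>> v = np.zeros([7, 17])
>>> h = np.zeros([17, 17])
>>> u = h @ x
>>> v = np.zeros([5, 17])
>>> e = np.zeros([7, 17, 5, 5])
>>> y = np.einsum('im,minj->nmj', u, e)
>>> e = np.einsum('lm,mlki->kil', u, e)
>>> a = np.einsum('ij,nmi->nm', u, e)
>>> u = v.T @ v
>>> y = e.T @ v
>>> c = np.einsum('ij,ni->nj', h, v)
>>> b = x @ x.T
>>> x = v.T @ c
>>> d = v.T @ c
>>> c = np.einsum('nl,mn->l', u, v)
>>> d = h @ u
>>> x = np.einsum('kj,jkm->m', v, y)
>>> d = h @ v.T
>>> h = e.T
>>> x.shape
(17,)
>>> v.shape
(5, 17)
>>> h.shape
(17, 5, 5)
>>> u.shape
(17, 17)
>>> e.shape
(5, 5, 17)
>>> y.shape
(17, 5, 17)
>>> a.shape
(5, 5)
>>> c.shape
(17,)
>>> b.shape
(17, 17)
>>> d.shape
(17, 5)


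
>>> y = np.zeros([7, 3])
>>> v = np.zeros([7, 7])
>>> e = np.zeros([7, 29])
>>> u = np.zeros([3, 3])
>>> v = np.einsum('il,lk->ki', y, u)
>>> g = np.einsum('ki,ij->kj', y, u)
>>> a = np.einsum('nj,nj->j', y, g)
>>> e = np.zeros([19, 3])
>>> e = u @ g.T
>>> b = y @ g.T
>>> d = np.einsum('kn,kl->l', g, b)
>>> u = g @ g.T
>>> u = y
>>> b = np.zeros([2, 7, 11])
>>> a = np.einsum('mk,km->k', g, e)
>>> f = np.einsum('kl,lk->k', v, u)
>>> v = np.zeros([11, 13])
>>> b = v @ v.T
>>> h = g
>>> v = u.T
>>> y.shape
(7, 3)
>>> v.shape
(3, 7)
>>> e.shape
(3, 7)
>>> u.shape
(7, 3)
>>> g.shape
(7, 3)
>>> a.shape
(3,)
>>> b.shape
(11, 11)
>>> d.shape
(7,)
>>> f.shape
(3,)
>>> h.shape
(7, 3)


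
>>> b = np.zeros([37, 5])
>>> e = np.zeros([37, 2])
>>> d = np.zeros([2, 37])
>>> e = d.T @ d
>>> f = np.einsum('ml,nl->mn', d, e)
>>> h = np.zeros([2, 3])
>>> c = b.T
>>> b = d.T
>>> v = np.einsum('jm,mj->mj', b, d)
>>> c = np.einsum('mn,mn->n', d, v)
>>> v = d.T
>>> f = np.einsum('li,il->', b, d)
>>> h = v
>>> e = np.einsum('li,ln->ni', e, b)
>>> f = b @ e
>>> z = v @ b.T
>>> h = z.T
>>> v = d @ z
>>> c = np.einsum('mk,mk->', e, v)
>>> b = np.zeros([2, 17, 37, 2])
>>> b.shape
(2, 17, 37, 2)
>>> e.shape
(2, 37)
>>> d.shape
(2, 37)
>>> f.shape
(37, 37)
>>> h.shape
(37, 37)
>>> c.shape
()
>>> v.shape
(2, 37)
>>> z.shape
(37, 37)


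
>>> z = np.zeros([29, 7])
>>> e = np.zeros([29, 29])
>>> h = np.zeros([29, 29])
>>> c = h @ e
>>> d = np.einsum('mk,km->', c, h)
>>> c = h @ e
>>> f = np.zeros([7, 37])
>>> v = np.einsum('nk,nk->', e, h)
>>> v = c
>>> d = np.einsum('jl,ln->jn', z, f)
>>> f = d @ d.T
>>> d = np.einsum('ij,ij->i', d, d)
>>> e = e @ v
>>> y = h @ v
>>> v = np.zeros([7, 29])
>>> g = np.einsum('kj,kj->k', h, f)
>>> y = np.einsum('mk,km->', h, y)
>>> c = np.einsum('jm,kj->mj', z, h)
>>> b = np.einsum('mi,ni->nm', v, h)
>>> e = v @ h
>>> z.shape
(29, 7)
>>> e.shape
(7, 29)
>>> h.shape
(29, 29)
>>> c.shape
(7, 29)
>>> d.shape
(29,)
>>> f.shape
(29, 29)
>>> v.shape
(7, 29)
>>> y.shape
()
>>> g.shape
(29,)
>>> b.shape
(29, 7)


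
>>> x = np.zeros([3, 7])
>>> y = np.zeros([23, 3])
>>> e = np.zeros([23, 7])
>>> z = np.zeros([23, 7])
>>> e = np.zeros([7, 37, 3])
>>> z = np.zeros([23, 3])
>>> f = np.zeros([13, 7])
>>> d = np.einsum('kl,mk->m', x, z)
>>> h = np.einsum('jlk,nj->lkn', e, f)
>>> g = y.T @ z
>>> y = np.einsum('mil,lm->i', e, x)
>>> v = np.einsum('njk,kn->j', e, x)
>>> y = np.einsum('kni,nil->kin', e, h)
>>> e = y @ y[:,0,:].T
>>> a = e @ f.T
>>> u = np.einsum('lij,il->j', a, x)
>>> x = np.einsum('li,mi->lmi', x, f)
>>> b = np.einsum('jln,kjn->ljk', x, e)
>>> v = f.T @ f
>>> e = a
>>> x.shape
(3, 13, 7)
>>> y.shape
(7, 3, 37)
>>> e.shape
(7, 3, 13)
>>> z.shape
(23, 3)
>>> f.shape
(13, 7)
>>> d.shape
(23,)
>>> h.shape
(37, 3, 13)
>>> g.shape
(3, 3)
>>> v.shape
(7, 7)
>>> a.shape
(7, 3, 13)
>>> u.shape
(13,)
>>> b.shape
(13, 3, 7)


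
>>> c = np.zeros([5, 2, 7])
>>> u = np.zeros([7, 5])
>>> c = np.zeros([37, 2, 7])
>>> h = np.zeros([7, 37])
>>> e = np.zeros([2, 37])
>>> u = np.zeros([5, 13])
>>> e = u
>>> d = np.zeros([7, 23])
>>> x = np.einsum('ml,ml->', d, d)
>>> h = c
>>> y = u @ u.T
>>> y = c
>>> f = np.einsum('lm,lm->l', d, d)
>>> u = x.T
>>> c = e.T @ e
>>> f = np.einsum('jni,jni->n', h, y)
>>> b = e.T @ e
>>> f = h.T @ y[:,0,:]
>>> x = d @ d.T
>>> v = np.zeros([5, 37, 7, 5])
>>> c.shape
(13, 13)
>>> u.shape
()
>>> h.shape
(37, 2, 7)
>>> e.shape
(5, 13)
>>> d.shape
(7, 23)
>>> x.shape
(7, 7)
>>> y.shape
(37, 2, 7)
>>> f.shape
(7, 2, 7)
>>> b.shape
(13, 13)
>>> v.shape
(5, 37, 7, 5)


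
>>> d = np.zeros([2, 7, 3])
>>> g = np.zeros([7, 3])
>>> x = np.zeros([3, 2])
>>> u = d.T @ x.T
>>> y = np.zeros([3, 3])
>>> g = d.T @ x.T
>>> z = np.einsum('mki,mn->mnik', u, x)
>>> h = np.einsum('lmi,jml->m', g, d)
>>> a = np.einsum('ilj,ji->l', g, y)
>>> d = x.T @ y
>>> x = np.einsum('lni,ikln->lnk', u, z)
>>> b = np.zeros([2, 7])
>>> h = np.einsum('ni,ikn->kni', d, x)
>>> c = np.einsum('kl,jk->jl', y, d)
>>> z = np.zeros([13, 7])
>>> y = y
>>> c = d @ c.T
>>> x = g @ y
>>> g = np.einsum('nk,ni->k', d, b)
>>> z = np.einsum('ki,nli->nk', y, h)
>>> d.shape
(2, 3)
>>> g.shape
(3,)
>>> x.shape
(3, 7, 3)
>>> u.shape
(3, 7, 3)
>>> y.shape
(3, 3)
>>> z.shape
(7, 3)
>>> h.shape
(7, 2, 3)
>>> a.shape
(7,)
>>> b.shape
(2, 7)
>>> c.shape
(2, 2)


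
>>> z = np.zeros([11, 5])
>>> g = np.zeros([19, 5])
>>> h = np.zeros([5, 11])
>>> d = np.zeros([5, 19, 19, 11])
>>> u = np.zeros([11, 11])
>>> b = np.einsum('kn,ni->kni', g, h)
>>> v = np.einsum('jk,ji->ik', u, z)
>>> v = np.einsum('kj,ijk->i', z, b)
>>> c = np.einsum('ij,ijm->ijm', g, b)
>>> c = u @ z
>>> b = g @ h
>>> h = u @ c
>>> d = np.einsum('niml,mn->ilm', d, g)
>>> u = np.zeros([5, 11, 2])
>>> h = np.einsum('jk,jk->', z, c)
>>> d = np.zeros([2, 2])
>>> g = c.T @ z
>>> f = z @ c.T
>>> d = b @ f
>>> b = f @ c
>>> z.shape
(11, 5)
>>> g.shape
(5, 5)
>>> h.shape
()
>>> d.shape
(19, 11)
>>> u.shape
(5, 11, 2)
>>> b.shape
(11, 5)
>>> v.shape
(19,)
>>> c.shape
(11, 5)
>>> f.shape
(11, 11)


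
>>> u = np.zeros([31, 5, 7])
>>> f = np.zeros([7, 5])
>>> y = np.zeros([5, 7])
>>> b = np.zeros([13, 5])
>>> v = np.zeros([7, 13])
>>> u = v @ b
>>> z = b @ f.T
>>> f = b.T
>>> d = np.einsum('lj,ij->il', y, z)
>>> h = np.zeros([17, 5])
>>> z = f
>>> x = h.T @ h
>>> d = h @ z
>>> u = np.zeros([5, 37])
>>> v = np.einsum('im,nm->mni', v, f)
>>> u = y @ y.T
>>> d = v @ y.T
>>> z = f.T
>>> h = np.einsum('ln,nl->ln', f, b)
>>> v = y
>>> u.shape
(5, 5)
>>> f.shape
(5, 13)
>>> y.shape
(5, 7)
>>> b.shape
(13, 5)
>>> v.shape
(5, 7)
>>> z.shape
(13, 5)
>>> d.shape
(13, 5, 5)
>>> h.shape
(5, 13)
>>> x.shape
(5, 5)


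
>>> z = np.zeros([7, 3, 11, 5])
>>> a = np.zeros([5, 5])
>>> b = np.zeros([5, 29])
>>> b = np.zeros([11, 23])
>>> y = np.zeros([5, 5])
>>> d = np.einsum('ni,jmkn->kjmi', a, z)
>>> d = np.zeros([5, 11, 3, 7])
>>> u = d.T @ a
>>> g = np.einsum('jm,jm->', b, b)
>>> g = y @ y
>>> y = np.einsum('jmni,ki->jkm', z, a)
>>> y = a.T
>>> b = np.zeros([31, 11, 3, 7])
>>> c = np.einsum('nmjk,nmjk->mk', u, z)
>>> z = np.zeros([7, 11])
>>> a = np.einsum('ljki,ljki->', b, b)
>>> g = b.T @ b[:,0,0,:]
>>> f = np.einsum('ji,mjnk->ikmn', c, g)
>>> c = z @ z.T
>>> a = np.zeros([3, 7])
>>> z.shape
(7, 11)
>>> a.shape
(3, 7)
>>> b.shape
(31, 11, 3, 7)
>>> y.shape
(5, 5)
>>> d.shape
(5, 11, 3, 7)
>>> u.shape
(7, 3, 11, 5)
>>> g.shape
(7, 3, 11, 7)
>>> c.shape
(7, 7)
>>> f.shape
(5, 7, 7, 11)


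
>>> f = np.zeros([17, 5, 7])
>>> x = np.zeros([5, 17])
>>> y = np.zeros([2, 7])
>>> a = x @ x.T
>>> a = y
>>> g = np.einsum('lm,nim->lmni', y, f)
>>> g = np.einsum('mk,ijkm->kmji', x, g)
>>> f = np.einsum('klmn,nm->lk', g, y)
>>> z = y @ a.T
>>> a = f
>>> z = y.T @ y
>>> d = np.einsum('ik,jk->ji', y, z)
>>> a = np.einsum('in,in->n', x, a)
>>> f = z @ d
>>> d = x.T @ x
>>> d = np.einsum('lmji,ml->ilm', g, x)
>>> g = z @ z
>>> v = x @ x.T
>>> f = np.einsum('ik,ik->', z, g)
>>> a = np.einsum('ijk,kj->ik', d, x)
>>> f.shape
()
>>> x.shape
(5, 17)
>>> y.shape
(2, 7)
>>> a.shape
(2, 5)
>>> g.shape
(7, 7)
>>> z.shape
(7, 7)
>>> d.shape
(2, 17, 5)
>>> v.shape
(5, 5)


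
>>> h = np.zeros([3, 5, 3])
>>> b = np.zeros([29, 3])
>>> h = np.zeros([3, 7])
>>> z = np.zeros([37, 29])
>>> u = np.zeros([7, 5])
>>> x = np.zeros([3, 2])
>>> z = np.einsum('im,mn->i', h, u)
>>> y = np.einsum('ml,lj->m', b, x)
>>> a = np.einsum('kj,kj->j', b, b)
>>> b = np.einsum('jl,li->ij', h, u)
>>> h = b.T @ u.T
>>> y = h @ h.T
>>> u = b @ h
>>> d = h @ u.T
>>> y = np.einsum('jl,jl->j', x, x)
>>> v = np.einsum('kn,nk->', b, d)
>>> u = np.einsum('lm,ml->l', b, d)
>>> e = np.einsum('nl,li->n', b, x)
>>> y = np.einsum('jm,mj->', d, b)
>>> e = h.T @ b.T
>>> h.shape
(3, 7)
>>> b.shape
(5, 3)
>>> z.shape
(3,)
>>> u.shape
(5,)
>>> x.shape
(3, 2)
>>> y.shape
()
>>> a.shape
(3,)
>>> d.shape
(3, 5)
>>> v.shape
()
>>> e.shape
(7, 5)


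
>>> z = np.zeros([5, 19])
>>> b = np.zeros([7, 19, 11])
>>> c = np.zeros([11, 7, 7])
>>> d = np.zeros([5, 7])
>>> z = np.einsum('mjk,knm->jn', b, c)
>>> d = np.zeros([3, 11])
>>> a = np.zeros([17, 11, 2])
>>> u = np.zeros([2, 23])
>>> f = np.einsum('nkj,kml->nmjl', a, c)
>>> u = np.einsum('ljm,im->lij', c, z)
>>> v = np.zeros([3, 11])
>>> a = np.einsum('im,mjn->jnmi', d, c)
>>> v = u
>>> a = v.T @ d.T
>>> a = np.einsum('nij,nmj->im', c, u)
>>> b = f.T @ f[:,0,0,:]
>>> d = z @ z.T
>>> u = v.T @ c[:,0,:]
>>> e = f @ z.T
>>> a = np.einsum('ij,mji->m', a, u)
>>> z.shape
(19, 7)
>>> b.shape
(7, 2, 7, 7)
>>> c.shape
(11, 7, 7)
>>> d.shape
(19, 19)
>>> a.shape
(7,)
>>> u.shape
(7, 19, 7)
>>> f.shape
(17, 7, 2, 7)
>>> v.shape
(11, 19, 7)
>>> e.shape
(17, 7, 2, 19)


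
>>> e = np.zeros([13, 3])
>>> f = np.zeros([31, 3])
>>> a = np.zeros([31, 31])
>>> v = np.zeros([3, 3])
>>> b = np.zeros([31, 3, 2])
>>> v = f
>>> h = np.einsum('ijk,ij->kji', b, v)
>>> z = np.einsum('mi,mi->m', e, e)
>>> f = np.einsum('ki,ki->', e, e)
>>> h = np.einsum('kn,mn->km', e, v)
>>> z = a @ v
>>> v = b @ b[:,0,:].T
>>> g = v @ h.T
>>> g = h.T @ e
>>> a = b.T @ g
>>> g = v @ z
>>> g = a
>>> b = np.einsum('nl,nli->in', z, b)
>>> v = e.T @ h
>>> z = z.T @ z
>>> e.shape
(13, 3)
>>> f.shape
()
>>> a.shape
(2, 3, 3)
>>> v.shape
(3, 31)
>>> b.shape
(2, 31)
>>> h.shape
(13, 31)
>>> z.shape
(3, 3)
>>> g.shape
(2, 3, 3)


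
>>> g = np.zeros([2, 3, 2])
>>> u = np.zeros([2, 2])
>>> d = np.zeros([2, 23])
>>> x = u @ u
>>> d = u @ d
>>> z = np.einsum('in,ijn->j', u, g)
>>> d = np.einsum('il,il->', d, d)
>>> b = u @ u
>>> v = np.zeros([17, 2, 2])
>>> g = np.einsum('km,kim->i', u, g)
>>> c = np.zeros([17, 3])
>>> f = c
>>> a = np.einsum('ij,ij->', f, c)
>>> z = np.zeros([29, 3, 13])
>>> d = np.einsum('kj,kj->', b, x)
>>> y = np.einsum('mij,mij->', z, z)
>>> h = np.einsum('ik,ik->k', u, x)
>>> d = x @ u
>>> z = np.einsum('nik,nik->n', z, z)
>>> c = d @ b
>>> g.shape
(3,)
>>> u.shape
(2, 2)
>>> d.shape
(2, 2)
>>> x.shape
(2, 2)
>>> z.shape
(29,)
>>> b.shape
(2, 2)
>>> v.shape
(17, 2, 2)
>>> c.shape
(2, 2)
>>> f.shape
(17, 3)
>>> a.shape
()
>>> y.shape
()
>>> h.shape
(2,)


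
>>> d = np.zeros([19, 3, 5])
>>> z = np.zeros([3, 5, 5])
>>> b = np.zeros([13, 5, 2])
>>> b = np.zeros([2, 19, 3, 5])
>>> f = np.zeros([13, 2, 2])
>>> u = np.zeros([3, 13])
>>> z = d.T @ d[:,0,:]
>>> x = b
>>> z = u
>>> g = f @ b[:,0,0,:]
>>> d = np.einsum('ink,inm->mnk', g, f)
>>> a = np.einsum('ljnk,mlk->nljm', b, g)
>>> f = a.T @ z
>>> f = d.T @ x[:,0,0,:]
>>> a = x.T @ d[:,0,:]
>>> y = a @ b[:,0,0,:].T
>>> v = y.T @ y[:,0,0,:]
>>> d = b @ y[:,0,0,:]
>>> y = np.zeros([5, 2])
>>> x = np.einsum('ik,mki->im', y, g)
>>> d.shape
(2, 19, 3, 2)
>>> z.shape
(3, 13)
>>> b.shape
(2, 19, 3, 5)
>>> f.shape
(5, 2, 5)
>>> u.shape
(3, 13)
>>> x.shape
(5, 13)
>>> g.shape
(13, 2, 5)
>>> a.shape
(5, 3, 19, 5)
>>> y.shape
(5, 2)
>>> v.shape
(2, 19, 3, 2)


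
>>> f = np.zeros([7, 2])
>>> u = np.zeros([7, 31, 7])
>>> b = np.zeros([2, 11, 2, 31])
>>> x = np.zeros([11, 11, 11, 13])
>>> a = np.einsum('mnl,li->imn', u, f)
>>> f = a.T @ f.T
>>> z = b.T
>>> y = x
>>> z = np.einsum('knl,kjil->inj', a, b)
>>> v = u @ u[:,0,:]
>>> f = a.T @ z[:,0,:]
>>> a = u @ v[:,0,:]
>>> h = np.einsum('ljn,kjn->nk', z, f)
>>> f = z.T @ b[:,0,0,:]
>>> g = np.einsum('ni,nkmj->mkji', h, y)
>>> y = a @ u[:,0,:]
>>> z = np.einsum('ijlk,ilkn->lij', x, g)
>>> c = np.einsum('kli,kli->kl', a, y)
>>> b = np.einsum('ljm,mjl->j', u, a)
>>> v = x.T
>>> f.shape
(11, 7, 31)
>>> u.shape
(7, 31, 7)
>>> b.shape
(31,)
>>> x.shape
(11, 11, 11, 13)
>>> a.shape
(7, 31, 7)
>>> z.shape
(11, 11, 11)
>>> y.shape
(7, 31, 7)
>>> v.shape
(13, 11, 11, 11)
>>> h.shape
(11, 31)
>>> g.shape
(11, 11, 13, 31)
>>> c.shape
(7, 31)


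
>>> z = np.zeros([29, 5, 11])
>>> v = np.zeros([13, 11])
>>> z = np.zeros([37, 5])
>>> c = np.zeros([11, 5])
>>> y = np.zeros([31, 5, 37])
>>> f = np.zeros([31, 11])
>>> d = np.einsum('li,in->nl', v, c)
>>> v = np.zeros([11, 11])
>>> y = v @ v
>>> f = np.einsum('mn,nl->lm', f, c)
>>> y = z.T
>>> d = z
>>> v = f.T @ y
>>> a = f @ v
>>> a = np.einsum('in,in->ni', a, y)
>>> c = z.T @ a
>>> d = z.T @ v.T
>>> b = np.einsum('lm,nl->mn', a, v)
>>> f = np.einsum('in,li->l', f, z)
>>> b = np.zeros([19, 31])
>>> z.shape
(37, 5)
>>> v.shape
(31, 37)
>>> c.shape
(5, 5)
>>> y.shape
(5, 37)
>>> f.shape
(37,)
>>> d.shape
(5, 31)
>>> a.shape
(37, 5)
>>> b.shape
(19, 31)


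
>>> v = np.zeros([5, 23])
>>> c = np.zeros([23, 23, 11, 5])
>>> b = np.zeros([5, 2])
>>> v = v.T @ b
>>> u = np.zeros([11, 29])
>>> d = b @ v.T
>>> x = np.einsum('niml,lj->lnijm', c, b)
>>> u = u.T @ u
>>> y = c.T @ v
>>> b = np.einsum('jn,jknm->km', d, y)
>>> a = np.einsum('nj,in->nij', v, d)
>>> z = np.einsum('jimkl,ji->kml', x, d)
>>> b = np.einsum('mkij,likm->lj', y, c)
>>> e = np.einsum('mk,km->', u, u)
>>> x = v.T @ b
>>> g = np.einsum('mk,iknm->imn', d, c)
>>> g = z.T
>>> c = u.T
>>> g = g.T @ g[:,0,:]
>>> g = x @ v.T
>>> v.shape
(23, 2)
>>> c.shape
(29, 29)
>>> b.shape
(23, 2)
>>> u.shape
(29, 29)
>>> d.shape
(5, 23)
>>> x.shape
(2, 2)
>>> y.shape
(5, 11, 23, 2)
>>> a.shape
(23, 5, 2)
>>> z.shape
(2, 23, 11)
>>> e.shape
()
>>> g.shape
(2, 23)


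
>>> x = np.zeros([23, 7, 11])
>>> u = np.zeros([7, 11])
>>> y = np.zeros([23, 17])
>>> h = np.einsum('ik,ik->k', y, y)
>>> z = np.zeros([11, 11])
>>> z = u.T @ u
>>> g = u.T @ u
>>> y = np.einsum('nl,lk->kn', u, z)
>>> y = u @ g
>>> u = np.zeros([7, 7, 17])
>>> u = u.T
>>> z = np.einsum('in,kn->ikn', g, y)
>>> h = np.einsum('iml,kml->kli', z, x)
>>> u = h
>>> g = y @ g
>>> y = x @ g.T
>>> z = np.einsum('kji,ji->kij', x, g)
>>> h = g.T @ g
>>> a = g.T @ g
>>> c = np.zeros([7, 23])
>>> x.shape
(23, 7, 11)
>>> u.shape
(23, 11, 11)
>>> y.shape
(23, 7, 7)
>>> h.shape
(11, 11)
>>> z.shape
(23, 11, 7)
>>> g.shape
(7, 11)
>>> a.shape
(11, 11)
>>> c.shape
(7, 23)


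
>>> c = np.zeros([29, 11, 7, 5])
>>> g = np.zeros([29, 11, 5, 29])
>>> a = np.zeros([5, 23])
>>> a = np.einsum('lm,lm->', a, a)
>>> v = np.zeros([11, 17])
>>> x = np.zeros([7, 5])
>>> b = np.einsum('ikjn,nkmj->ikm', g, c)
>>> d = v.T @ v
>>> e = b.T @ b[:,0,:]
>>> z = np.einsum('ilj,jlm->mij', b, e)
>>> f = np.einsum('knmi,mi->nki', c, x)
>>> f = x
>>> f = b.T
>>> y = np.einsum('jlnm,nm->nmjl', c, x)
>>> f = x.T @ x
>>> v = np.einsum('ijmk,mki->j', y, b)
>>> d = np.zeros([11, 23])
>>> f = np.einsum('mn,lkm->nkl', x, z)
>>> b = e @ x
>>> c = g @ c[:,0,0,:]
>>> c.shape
(29, 11, 5, 5)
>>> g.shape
(29, 11, 5, 29)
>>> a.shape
()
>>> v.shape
(5,)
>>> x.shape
(7, 5)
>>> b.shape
(7, 11, 5)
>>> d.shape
(11, 23)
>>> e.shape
(7, 11, 7)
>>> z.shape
(7, 29, 7)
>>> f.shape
(5, 29, 7)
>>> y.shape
(7, 5, 29, 11)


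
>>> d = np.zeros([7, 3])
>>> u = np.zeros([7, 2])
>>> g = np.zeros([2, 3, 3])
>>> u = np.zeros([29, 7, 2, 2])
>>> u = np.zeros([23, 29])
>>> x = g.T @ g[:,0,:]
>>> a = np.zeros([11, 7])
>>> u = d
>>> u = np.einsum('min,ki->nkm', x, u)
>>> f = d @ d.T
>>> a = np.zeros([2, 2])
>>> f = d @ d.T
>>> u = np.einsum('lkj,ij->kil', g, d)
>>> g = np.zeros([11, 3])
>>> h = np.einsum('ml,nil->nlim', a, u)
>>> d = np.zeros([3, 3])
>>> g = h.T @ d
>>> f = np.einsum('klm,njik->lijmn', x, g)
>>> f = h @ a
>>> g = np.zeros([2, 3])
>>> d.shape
(3, 3)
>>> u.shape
(3, 7, 2)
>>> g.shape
(2, 3)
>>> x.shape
(3, 3, 3)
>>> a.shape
(2, 2)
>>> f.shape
(3, 2, 7, 2)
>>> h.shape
(3, 2, 7, 2)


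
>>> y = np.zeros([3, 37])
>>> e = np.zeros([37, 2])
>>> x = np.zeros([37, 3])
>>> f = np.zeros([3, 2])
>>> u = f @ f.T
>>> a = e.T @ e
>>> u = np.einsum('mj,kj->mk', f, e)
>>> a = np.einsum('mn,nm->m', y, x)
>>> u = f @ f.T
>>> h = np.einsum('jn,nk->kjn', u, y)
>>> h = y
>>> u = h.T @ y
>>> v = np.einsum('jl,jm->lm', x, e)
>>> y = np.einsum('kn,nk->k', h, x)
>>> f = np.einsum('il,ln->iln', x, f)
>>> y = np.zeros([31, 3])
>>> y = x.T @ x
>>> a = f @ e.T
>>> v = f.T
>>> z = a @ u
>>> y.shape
(3, 3)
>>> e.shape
(37, 2)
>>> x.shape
(37, 3)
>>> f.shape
(37, 3, 2)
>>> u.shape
(37, 37)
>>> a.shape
(37, 3, 37)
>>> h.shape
(3, 37)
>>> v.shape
(2, 3, 37)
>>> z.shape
(37, 3, 37)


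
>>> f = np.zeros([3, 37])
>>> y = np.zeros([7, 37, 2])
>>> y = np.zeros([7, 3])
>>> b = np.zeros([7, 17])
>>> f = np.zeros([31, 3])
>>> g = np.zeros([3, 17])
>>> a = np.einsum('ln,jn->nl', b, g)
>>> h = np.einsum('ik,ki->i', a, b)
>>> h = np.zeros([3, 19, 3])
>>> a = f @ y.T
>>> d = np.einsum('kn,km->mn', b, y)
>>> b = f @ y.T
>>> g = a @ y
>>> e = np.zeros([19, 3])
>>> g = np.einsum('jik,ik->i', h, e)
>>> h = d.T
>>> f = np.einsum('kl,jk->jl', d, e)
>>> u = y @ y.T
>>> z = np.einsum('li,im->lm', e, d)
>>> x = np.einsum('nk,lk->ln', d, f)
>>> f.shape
(19, 17)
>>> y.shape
(7, 3)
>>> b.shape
(31, 7)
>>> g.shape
(19,)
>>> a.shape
(31, 7)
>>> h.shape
(17, 3)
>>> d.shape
(3, 17)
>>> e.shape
(19, 3)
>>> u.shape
(7, 7)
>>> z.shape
(19, 17)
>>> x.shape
(19, 3)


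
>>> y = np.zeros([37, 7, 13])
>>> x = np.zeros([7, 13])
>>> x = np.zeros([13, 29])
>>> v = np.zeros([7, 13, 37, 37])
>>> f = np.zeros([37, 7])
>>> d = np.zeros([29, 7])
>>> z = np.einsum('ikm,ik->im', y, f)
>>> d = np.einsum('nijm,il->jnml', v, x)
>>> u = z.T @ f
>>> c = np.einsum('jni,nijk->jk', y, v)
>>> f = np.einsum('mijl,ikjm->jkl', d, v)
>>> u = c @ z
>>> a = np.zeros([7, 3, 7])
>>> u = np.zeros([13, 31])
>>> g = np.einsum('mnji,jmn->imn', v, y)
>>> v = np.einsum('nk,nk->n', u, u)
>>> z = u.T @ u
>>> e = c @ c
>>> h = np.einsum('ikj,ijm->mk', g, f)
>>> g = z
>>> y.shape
(37, 7, 13)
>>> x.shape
(13, 29)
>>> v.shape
(13,)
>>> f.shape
(37, 13, 29)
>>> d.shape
(37, 7, 37, 29)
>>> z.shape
(31, 31)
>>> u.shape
(13, 31)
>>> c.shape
(37, 37)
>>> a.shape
(7, 3, 7)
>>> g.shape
(31, 31)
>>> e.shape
(37, 37)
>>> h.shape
(29, 7)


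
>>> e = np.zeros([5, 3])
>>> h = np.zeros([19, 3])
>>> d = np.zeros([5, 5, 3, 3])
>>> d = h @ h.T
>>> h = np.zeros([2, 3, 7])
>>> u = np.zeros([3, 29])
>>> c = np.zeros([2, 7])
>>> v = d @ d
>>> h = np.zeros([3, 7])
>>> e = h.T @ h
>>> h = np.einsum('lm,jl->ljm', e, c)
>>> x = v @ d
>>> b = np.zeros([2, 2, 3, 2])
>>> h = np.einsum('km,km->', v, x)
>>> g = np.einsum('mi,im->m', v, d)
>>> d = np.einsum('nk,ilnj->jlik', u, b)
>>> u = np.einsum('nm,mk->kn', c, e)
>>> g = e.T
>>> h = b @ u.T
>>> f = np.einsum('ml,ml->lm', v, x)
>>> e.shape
(7, 7)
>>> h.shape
(2, 2, 3, 7)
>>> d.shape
(2, 2, 2, 29)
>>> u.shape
(7, 2)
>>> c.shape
(2, 7)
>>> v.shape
(19, 19)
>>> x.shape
(19, 19)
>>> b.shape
(2, 2, 3, 2)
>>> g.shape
(7, 7)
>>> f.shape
(19, 19)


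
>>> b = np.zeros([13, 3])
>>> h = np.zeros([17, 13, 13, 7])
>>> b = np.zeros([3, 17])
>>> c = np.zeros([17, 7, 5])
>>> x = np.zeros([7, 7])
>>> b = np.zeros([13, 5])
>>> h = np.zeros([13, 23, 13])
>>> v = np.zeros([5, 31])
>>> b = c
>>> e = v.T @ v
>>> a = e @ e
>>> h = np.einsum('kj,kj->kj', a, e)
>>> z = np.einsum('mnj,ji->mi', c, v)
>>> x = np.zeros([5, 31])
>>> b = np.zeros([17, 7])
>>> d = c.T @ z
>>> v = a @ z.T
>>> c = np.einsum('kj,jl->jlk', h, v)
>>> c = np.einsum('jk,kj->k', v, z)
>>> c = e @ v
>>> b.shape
(17, 7)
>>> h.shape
(31, 31)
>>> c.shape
(31, 17)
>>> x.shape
(5, 31)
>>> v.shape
(31, 17)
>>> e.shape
(31, 31)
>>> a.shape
(31, 31)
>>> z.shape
(17, 31)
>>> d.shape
(5, 7, 31)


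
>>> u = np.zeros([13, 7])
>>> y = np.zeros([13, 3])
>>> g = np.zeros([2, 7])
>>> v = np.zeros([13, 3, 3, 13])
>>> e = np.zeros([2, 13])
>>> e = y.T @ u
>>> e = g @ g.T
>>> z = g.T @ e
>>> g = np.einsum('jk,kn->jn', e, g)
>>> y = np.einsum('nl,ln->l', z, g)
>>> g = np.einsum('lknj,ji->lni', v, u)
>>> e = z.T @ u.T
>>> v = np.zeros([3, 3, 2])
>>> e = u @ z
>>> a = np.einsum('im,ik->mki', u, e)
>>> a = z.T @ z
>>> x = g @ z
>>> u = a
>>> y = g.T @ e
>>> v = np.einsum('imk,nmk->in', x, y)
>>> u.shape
(2, 2)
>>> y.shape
(7, 3, 2)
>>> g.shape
(13, 3, 7)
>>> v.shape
(13, 7)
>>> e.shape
(13, 2)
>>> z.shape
(7, 2)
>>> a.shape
(2, 2)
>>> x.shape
(13, 3, 2)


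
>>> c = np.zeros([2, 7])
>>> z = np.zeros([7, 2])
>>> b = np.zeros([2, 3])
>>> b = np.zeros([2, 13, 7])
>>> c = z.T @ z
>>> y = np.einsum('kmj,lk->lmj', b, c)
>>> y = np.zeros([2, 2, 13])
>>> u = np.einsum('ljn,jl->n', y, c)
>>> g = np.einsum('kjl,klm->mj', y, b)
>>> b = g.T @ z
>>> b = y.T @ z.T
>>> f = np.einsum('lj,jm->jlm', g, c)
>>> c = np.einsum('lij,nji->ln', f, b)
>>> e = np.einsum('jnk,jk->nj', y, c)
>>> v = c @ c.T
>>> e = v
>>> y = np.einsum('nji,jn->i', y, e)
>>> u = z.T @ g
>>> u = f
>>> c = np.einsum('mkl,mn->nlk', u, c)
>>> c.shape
(13, 2, 7)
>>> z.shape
(7, 2)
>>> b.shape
(13, 2, 7)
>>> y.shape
(13,)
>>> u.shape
(2, 7, 2)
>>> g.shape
(7, 2)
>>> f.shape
(2, 7, 2)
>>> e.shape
(2, 2)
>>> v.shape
(2, 2)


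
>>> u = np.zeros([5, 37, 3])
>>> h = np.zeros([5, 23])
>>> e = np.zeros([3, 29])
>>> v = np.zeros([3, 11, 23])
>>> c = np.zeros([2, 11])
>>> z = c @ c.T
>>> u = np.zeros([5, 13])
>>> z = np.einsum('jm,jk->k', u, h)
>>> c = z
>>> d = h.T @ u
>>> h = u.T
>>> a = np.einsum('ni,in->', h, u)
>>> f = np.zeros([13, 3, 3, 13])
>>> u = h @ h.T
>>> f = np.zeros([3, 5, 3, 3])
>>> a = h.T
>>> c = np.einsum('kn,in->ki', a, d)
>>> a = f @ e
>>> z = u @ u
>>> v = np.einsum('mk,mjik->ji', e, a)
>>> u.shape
(13, 13)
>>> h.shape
(13, 5)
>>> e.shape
(3, 29)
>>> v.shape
(5, 3)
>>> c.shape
(5, 23)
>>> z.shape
(13, 13)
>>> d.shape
(23, 13)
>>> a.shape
(3, 5, 3, 29)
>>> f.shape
(3, 5, 3, 3)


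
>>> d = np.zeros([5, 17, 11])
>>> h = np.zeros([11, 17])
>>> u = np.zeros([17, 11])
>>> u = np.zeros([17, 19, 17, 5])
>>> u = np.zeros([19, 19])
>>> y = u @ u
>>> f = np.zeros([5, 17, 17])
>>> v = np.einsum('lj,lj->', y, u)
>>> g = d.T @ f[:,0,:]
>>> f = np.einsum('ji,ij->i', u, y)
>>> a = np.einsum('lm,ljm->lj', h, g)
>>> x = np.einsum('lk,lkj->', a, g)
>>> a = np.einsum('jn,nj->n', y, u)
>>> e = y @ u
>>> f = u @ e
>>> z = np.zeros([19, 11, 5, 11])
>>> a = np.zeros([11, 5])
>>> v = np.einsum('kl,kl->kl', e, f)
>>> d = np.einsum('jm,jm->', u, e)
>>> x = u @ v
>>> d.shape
()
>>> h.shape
(11, 17)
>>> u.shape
(19, 19)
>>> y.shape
(19, 19)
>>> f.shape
(19, 19)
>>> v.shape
(19, 19)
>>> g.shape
(11, 17, 17)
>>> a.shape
(11, 5)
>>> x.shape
(19, 19)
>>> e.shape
(19, 19)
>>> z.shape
(19, 11, 5, 11)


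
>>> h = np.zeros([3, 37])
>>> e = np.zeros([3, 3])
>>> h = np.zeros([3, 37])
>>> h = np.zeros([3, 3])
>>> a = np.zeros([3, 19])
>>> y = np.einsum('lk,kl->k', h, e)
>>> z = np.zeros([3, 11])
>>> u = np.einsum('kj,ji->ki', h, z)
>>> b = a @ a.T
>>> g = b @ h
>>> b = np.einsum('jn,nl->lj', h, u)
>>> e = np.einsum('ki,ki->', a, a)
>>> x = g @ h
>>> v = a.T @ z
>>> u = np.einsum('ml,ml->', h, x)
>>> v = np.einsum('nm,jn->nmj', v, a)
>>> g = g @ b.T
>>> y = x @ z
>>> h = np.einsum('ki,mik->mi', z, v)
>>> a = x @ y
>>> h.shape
(19, 11)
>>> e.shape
()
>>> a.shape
(3, 11)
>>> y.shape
(3, 11)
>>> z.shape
(3, 11)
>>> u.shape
()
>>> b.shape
(11, 3)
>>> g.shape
(3, 11)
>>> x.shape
(3, 3)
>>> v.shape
(19, 11, 3)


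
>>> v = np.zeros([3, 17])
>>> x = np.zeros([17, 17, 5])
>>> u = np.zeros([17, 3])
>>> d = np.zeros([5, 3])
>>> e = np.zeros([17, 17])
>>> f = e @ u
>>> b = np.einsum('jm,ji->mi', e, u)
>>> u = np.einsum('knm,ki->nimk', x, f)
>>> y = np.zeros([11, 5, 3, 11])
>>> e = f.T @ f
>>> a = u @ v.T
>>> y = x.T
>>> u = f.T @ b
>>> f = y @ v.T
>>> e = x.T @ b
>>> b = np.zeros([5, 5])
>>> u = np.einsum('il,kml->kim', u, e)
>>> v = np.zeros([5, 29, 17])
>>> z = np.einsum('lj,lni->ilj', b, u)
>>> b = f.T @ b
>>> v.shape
(5, 29, 17)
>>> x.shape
(17, 17, 5)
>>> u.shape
(5, 3, 17)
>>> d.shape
(5, 3)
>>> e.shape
(5, 17, 3)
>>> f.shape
(5, 17, 3)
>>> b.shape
(3, 17, 5)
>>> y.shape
(5, 17, 17)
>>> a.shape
(17, 3, 5, 3)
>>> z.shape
(17, 5, 5)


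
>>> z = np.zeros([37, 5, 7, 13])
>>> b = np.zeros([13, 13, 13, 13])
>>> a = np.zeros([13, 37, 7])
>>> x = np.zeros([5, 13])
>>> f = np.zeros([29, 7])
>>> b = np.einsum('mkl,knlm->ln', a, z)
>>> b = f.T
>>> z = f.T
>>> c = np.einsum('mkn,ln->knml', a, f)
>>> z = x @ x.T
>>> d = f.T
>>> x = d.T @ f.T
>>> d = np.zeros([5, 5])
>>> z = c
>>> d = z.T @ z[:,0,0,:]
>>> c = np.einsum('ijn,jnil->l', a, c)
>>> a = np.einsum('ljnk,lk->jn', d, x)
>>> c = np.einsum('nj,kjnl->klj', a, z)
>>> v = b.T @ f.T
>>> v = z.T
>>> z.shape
(37, 7, 13, 29)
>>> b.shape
(7, 29)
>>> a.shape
(13, 7)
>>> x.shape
(29, 29)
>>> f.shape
(29, 7)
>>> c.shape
(37, 29, 7)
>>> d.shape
(29, 13, 7, 29)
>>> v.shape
(29, 13, 7, 37)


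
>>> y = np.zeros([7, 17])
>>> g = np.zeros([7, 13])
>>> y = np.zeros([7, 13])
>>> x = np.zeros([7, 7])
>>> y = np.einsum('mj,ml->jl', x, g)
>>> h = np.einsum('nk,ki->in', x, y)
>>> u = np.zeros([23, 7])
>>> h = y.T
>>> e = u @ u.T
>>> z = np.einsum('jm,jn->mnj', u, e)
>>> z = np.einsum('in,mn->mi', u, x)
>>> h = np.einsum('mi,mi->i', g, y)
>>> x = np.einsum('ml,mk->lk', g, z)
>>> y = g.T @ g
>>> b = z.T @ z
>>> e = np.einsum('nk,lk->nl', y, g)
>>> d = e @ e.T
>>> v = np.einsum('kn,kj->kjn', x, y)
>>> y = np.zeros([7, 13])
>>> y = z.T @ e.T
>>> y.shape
(23, 13)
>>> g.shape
(7, 13)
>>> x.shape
(13, 23)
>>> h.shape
(13,)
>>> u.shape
(23, 7)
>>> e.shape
(13, 7)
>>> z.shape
(7, 23)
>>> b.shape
(23, 23)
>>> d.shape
(13, 13)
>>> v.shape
(13, 13, 23)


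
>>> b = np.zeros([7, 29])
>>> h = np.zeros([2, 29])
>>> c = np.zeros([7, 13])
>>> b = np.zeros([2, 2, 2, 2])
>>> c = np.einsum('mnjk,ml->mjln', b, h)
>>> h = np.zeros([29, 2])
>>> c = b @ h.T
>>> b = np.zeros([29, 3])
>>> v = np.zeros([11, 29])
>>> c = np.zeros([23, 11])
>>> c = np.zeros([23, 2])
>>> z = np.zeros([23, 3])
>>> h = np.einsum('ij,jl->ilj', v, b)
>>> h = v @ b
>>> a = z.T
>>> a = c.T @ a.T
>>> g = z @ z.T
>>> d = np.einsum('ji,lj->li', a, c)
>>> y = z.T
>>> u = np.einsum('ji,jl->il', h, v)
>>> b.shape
(29, 3)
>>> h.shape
(11, 3)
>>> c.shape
(23, 2)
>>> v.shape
(11, 29)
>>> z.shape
(23, 3)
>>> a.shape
(2, 3)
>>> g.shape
(23, 23)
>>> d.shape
(23, 3)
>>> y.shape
(3, 23)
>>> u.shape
(3, 29)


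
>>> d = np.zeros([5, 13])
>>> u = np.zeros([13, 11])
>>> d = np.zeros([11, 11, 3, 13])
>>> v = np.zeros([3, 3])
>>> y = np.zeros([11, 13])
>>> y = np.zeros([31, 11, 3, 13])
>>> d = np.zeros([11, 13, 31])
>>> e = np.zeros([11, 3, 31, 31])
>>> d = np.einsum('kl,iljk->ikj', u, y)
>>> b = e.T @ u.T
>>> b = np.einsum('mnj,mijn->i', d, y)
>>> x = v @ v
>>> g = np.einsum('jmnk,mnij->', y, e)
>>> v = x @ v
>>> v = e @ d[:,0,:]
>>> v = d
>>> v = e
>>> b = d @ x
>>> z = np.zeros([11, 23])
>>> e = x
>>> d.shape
(31, 13, 3)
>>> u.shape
(13, 11)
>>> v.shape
(11, 3, 31, 31)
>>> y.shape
(31, 11, 3, 13)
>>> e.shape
(3, 3)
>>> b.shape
(31, 13, 3)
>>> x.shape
(3, 3)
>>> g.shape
()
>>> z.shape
(11, 23)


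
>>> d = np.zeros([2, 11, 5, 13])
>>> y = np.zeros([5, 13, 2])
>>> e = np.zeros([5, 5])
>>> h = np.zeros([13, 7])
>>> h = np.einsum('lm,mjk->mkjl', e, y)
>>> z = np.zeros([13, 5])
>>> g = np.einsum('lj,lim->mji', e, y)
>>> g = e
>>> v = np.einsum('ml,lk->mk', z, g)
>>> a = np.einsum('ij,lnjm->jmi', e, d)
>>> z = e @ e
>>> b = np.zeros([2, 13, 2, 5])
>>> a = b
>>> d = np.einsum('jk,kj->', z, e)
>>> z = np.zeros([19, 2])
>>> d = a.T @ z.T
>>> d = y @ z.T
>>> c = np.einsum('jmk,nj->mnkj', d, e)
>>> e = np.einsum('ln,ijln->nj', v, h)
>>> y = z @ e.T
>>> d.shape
(5, 13, 19)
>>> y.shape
(19, 5)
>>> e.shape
(5, 2)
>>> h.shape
(5, 2, 13, 5)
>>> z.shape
(19, 2)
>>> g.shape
(5, 5)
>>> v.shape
(13, 5)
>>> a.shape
(2, 13, 2, 5)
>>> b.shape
(2, 13, 2, 5)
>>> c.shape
(13, 5, 19, 5)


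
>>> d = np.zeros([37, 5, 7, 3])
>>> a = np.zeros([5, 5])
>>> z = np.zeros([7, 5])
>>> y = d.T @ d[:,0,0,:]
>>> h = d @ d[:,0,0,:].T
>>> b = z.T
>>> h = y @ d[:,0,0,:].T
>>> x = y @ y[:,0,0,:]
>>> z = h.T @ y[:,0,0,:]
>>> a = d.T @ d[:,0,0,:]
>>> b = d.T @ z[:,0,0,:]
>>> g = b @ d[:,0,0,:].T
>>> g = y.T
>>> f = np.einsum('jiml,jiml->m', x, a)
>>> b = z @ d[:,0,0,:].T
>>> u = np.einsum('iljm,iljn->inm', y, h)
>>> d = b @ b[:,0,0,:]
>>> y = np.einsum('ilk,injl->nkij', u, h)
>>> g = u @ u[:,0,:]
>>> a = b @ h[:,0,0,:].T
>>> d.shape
(37, 5, 7, 37)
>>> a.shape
(37, 5, 7, 3)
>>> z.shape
(37, 5, 7, 3)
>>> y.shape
(7, 3, 3, 5)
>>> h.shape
(3, 7, 5, 37)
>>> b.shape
(37, 5, 7, 37)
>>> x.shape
(3, 7, 5, 3)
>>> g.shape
(3, 37, 3)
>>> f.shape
(5,)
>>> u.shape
(3, 37, 3)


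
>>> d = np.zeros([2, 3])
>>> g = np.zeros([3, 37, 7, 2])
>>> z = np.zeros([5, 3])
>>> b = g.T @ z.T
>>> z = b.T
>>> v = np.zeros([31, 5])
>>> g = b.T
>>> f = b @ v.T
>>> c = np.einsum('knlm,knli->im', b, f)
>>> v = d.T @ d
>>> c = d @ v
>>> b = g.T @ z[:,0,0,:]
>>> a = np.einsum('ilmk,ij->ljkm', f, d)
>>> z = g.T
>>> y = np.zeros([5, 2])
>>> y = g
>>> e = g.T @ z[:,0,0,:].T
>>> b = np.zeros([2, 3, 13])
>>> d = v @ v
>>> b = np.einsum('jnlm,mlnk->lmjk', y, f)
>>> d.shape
(3, 3)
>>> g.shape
(5, 37, 7, 2)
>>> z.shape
(2, 7, 37, 5)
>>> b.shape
(7, 2, 5, 31)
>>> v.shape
(3, 3)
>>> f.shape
(2, 7, 37, 31)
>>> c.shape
(2, 3)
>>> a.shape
(7, 3, 31, 37)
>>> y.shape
(5, 37, 7, 2)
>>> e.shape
(2, 7, 37, 2)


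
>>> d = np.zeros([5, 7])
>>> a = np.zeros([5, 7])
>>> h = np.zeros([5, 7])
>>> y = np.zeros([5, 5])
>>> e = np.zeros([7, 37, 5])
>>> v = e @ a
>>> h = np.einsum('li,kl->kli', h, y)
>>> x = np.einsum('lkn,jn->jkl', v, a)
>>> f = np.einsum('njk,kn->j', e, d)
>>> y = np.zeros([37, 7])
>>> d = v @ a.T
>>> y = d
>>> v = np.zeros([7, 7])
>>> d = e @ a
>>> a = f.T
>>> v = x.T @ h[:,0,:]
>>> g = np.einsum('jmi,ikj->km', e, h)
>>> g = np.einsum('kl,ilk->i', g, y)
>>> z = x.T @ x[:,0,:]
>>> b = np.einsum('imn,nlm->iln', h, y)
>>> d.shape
(7, 37, 7)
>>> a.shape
(37,)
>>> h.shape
(5, 5, 7)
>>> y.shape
(7, 37, 5)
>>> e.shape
(7, 37, 5)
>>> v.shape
(7, 37, 7)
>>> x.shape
(5, 37, 7)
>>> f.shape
(37,)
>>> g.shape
(7,)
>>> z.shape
(7, 37, 7)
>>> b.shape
(5, 37, 7)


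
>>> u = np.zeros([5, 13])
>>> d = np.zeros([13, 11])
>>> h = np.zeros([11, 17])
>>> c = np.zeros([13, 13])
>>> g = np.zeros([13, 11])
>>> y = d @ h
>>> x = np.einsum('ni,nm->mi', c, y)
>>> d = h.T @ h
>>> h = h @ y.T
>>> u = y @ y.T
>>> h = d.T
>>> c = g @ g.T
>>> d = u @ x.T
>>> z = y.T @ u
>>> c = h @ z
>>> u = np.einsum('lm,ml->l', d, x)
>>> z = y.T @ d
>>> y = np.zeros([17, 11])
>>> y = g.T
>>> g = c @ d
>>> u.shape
(13,)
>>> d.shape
(13, 17)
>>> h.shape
(17, 17)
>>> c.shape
(17, 13)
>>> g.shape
(17, 17)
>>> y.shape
(11, 13)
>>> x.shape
(17, 13)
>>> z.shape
(17, 17)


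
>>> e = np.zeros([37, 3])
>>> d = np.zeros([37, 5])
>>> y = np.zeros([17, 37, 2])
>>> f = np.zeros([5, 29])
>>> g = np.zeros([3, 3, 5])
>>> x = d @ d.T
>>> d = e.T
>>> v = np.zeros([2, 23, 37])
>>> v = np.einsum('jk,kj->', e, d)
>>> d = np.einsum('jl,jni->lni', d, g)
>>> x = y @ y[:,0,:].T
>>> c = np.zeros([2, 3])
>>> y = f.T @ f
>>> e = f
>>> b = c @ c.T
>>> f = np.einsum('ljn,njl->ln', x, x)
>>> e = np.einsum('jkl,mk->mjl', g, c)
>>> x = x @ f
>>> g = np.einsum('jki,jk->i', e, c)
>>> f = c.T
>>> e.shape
(2, 3, 5)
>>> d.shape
(37, 3, 5)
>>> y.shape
(29, 29)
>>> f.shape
(3, 2)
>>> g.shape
(5,)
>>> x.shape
(17, 37, 17)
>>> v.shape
()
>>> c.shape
(2, 3)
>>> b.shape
(2, 2)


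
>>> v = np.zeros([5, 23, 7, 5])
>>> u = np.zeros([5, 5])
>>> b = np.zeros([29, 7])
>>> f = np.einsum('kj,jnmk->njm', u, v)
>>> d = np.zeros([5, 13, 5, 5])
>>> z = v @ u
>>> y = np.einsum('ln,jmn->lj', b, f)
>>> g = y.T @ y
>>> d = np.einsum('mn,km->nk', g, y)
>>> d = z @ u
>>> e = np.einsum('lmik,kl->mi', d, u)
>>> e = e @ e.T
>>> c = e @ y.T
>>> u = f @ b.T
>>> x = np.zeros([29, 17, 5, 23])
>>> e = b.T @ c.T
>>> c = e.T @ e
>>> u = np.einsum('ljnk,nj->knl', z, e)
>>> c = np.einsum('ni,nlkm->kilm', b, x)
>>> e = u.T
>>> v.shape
(5, 23, 7, 5)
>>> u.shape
(5, 7, 5)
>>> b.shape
(29, 7)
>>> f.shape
(23, 5, 7)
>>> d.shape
(5, 23, 7, 5)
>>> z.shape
(5, 23, 7, 5)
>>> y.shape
(29, 23)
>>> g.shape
(23, 23)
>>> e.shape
(5, 7, 5)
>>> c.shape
(5, 7, 17, 23)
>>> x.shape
(29, 17, 5, 23)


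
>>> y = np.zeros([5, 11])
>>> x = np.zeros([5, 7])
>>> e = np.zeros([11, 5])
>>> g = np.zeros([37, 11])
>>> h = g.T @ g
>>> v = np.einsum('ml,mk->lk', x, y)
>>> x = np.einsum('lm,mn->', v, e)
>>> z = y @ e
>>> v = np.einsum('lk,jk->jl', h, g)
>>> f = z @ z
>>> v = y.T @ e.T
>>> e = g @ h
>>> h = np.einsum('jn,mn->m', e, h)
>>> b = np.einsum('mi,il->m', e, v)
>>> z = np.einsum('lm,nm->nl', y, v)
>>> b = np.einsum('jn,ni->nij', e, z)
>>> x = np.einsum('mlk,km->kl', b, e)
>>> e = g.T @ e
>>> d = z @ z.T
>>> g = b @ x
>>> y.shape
(5, 11)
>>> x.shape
(37, 5)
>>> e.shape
(11, 11)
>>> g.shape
(11, 5, 5)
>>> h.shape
(11,)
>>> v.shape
(11, 11)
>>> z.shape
(11, 5)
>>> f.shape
(5, 5)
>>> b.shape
(11, 5, 37)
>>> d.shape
(11, 11)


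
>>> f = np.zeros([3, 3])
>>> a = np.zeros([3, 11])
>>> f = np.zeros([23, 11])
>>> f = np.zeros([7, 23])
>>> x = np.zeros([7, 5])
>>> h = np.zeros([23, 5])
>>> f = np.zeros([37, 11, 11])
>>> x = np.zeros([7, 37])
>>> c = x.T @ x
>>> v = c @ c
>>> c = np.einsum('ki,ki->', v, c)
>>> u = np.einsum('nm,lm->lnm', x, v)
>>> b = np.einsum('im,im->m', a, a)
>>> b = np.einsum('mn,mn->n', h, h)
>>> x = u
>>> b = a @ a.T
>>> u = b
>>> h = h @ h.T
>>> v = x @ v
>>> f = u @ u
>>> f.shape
(3, 3)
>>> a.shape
(3, 11)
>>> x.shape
(37, 7, 37)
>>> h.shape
(23, 23)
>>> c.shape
()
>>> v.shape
(37, 7, 37)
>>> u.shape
(3, 3)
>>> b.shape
(3, 3)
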